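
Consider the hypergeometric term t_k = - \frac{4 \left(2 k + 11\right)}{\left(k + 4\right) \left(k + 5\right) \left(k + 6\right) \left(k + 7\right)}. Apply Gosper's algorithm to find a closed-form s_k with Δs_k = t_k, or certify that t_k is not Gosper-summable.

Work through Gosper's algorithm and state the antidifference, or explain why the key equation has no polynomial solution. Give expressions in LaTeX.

s_k = \frac{k \left(- k - 10\right)}{6 \left(k^{2} + 10 k + 24\right)}

Ratio r(k) = (k + 4)*(2*k + 13)/((k + 8)*(2*k + 11)).
Factor: A=k + 4; B=k + 8; C=k + 11/2.
Set up (k + 4)·f(k+1) − (k + 7)·f(k) − (k + 11/2) = 0.
deg f ≤ 3 (via 1,1,1).
Solve for f: f(k) = k*(k + 5)*(k + 10)/48 (degree 3 ≤ 3).
Certificate R = B(k−1)f/C = k*(k + 5)*(k + 7)*(k + 10)/(24*(2*k + 11)) gives s_k = k*(-k - 10)/(6*(k**2 + 10*k + 24)).
Δs = 4*(-2*k - 11)/(k**4 + 22*k**3 + 179*k**2 + 638*k + 840), as required.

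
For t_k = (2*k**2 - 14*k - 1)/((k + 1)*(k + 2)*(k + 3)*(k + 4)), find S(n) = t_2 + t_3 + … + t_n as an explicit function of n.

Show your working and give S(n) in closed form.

Compute t_(k+1)/t_k: get (k + 1)*(14*k - 2*(k + 1)**2 + 15)/((k + 5)*(-2*k**2 + 14*k + 1)).
Normal form (A,B,C) = (k + 1, k + 5, k**2 - 7*k - 1/2).
Need (k + 1)·f(k+1) − (k + 4)·f(k) = k**2 - 7*k - 1/2.
Degrees (1,1,2) ⇒ d ≤ 3.
Coefficient equations give f(k) = -k*(k**2 + 18*k - 13)/12.
R(k) = B(k−1)·f(k)/C(k) = -k*(k + 4)*(k**2 + 18*k - 13)/(6*(2*k**2 - 14*k - 1)); s_k = R·t_k = k*(-k**2 - 18*k + 13)/(6*(k + 1)*(k + 2)*(k + 3)).
Δs = (2*k**2 - 14*k - 1)/(k**4 + 10*k**3 + 35*k**2 + 50*k + 24), as required.
Σ_(k=2)^n t_k = s_(n+1) − s_(2) = ((-n**3 - 21*n**2 - 26*n - 6)/(6*(n**3 + 9*n**2 + 26*n + 24))) − (-3/20), i.e. (-n**3 - 129*n**2 - 26*n + 156)/(60*(n**3 + 9*n**2 + 26*n + 24)).

S(n) = (-n**3 - 129*n**2 - 26*n + 156)/(60*(n**3 + 9*n**2 + 26*n + 24))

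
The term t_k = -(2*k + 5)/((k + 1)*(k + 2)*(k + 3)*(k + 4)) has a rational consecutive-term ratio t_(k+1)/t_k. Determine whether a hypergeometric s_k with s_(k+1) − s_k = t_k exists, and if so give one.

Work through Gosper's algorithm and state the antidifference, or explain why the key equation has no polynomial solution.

s_k = k*(-k - 4)/(3*(k**2 + 4*k + 3))

The ratio is (k + 1)*(2*k + 7)/((k + 5)*(2*k + 5)).
A = k + 1, B = k + 5, C = k + 5/2.
Set up (k + 1)·f(k+1) − (k + 4)·f(k) − (k + 5/2) = 0.
d = 3 from the (1,1,1) case.
Solve for f: f(k) = k*(k + 2)*(k + 4)/6 (degree 3 ≤ 3).
Certificate R = B(k−1)f/C = k*(k + 2)*(k + 4)**2/(3*(2*k + 5)) gives s_k = k*(-k - 4)/(3*(k**2 + 4*k + 3)).
Δs = (-2*k - 5)/(k**4 + 10*k**3 + 35*k**2 + 50*k + 24), as required.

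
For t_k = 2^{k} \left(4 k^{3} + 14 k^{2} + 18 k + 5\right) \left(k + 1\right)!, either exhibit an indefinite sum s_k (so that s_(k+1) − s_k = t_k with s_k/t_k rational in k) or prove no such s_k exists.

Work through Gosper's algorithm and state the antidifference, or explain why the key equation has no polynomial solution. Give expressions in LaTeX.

t_(k+1)/t_k = 2*(4*k**4 + 34*k**3 + 110*k**2 + 157*k + 82)/(4*k**3 + 14*k**2 + 18*k + 5).
Take A(k)=2*k + 4, B(k)=1, C(k)=k**3 + 7*k**2/2 + 9*k/2 + 5/4.
Set up (2*k + 4)·f(k+1) − (1)·f(k) − (k**3 + 7*k**2/2 + 9*k/2 + 5/4) = 0.
Bound: deg f ≤ 2.
Solve for f: f(k) = (2*k**2 - 1)/4 (degree 2 ≤ 2).
Get s_k = R·t_k = 2**k*(2*k**2 - 1)*factorial(k + 1) with R(k) = B(k−1)f(k)/C(k) = (2*k**2 - 1)/(4*k**3 + 14*k**2 + 18*k + 5).
s_(k+1) − s_k = 2**k*(4*k**3 + 14*k**2 + 18*k + 5)*factorial(k + 1) = t_k.

s_k = 2^{k} \left(2 k^{2} - 1\right) \left(k + 1\right)!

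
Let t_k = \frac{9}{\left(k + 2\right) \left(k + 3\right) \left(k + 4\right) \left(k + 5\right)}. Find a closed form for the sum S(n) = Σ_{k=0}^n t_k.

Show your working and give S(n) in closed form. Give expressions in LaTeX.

Step 1: r(k) = (k + 2)/(k + 6).
Gosper form: A/B · C(k+1)/C(k) with A=k + 2, B=k + 6, C=1.
Need (k + 2)·f(k+1) − (k + 5)·f(k) = 1.
From deg A=1, deg B=1, deg C=0: d=3.
Solve for f: f(k) = k*(k**2 + 9*k + 26)/72 (degree 3 ≤ 3).
Certificate R = B(k−1)f/C = k*(k + 5)*(k**2 + 9*k + 26)/72 gives s_k = k*(k**2 + 9*k + 26)/(8*(k + 2)*(k + 3)*(k + 4)).
Check: Δs_k = 9/(k**4 + 14*k**3 + 71*k**2 + 154*k + 120). ✓
Telescope: S(n) = s_(n+1) − s_(0) = (n**3 + 12*n**2 + 47*n + 36)/(8*(n**3 + 12*n**2 + 47*n + 60)) − (0) = (n**3 + 12*n**2 + 47*n + 36)/(8*(n**3 + 12*n**2 + 47*n + 60)).

S(n) = \frac{n^{3} + 12 n^{2} + 47 n + 36}{8 \left(n^{3} + 12 n^{2} + 47 n + 60\right)}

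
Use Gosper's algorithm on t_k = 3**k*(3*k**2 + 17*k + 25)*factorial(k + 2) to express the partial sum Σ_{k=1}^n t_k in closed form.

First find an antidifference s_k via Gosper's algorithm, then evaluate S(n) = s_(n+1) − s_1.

The ratio is 3*(3*k**3 + 32*k**2 + 114*k + 135)/(3*k**2 + 17*k + 25).
Take A(k)=3*k + 9, B(k)=1, C(k)=k**2 + 17*k/3 + 25/3.
Key eq: (3*k + 9)·f(k+1) = (1)·f(k) + (k**2 + 17*k/3 + 25/3).
deg f ≤ 1 (via 1,0,2).
Solving with deg f ≤ 1: f(k) = (k + 2)/3.
So s_k = (B(k−1)f/C)·t_k = ((k + 2)/(3*k**2 + 17*k + 25))·t_k = 3**k*(k + 2)*factorial(k + 2).
Verify: 3**k*(3*k**2 + 17*k + 25)*factorial(k + 2) matches t_k.
Evaluate: s_(n+1) = 3**(n + 1)*(n + 3)*factorial(n + 3); subtract s_(1) = 54 ⇒ S(n) = 3*3**n*n*factorial(n + 3) + 9*3**n*factorial(n + 3) - 54.

S(n) = 3*3**n*n*factorial(n + 3) + 9*3**n*factorial(n + 3) - 54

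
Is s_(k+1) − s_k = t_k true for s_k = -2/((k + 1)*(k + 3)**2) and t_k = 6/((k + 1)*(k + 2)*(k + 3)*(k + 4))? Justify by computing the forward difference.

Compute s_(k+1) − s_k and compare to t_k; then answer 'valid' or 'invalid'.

s_(k+1) = -2/((k + 2)*(k + 4)**2)
s_(k+1) − s_k = -2/((k + 2)*(k + 4)**2) + 2/((k + 1)*(k + 3)**2)
(s_(k+1) − s_k) − t_k = 2*(-4*k - 13)/(k**6 + 17*k**5 + 117*k**4 + 415*k**3 + 794*k**2 + 768*k + 288)

Invalid: residual 2*(-4*k - 13)/(k**6 + 17*k**5 + 117*k**4 + 415*k**3 + 794*k**2 + 768*k + 288) ≠ 0.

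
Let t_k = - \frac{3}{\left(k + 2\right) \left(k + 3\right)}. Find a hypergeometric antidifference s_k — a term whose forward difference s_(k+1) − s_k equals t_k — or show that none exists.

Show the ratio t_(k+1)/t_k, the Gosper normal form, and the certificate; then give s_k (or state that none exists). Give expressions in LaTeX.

s_k = - \frac{3 k}{2 k + 4}

Step 1: r(k) = (k + 2)/(k + 4).
Factor: A=k + 2; B=k + 4; C=1.
f must satisfy (k + 2)·f(k+1) − (k + 3)·f(k) = 1.
From deg A=1, deg B=1, deg C=0: d=1.
Solve for f: f(k) = k/2 (degree 1 ≤ 1).
So s_k = (B(k−1)f/C)·t_k = (k*(k + 3)/2)·t_k = -3*k/(2*k + 4).
Δs = -3/(k**2 + 5*k + 6), as required.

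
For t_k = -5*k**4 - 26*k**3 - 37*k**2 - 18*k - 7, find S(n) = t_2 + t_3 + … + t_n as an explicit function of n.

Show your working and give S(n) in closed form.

Compute t_(k+1)/t_k: get (5*k**4 + 46*k**3 + 145*k**2 + 190*k + 93)/(5*k**4 + 26*k**3 + 37*k**2 + 18*k + 7).
Factor: A=1; B=1; C=k**4 + 26*k**3/5 + 37*k**2/5 + 18*k/5 + 7/5.
f must satisfy (1)·f(k+1) − (1)·f(k) = k**4 + 26*k**3/5 + 37*k**2/5 + 18*k/5 + 7/5.
Bound: deg f ≤ 5.
Coefficient equations give f(k) = k*(k**4 + 4*k**3 + k**2 - 3*k + 4)/5.
Certificate R = B(k−1)f/C = k*(k**4 + 4*k**3 + k**2 - 3*k + 4)/(5*k**4 + 26*k**3 + 37*k**2 + 18*k + 7) gives s_k = k*(-k**4 - 4*k**3 - k**2 + 3*k - 4).
Δs = -5*k**4 - 26*k**3 - 37*k**2 - 18*k - 7, as required.
s_(n+1) = -n**5 - 9*n**4 - 27*n**3 - 34*n**2 - 22*n - 7 and s_(2) = -100, so S(n) = -n**5 - 9*n**4 - 27*n**3 - 34*n**2 - 22*n + 93.

S(n) = -n**5 - 9*n**4 - 27*n**3 - 34*n**2 - 22*n + 93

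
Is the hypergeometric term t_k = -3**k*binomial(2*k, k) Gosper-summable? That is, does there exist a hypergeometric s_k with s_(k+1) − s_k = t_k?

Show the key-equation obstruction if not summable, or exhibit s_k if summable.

No. Not Gosper-summable.

Ratio r(k) = 6*(2*k + 1)/(k + 1).
Take A(k)=12*k + 6, B(k)=k + 1, C(k)=1.
Need (12*k + 6)·f(k+1) − (k)·f(k) = 1.
d = -1 from the (1,1,0) case.
d = -1 < 0 ⇒ no nonzero polynomial f; not summable.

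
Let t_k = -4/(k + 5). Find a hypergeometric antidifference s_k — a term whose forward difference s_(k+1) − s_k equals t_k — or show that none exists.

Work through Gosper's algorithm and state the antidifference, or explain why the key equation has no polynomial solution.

none — t_k is not Gosper-summable

Compute t_(k+1)/t_k: get (k + 5)/(k + 6).
A = k + 5, B = k + 6, C = 1.
Need (k + 5)·f(k+1) − (k + 5)·f(k) = 1.
deg f ≤ 0 (via 1,1,0).
Generic f = c0 gives residual -1; -1 = 0 cannot hold, so t_k is not Gosper-summable.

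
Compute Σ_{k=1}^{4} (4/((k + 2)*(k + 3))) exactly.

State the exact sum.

Σ = 16/21

r(k) = (k + 2)/(k + 4) after simplifying.
Normal form (A,B,C) = (k + 2, k + 4, 1).
Key eq: (k + 2)·f(k+1) = (k + 3)·f(k) + (1).
deg f ≤ 1 (via 1,1,0).
Solving with deg f ≤ 1: f(k) = k/2.
Get s_k = R·t_k = 2*k/(k + 2) with R(k) = B(k−1)f(k)/C(k) = k*(k + 3)/2.
s_(k+1) − s_k = 4/(k**2 + 5*k + 6) = t_k.
Telescoping: Σ = s_(5) − s_(1) = 10/7 − (2/3) = 16/21.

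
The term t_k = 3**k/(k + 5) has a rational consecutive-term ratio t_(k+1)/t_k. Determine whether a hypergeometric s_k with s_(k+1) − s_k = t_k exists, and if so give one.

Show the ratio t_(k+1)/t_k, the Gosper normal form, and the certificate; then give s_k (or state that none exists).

none — t_k is not Gosper-summable

Compute t_(k+1)/t_k: get 3*(k + 5)/(k + 6).
Gosper form: A/B · C(k+1)/C(k) with A=3*k + 15, B=k + 6, C=1.
Set up (3*k + 15)·f(k+1) − (k + 5)·f(k) − (1) = 0.
From deg A=1, deg B=1, deg C=0: d=-1.
d = -1 < 0 ⇒ no nonzero polynomial f; not summable.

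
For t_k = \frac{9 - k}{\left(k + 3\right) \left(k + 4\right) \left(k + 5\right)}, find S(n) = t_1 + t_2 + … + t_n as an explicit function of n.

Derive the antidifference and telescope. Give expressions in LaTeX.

The ratio is (k - 8)*(k + 3)/((k - 9)*(k + 6)).
Take A(k)=k + 3, B(k)=k + 6, C(k)=k - 9.
Solve (k + 3)·f(k+1) − (k + 5)·f(k) = k - 9.
d = 2 from the (1,1,1) case.
A polynomial solution: f(k) = -k*(k + 11)/4.
Then R = B(k−1)f/C = -k*(k + 5)*(k + 11)/(4*(k - 9)), so s_k = R(k)·t_k = k*(k + 11)/(4*(k + 3)*(k + 4)).
Δs = (9 - k)/(k**3 + 12*k**2 + 47*k + 60), as required.
Telescope: S(n) = s_(n+1) − s_(1) = (n**2 + 13*n + 12)/(4*(n**2 + 9*n + 20)) − (3/20) = n*(n + 19)/(10*(n**2 + 9*n + 20)).

S(n) = \frac{n \left(n + 19\right)}{10 \left(n^{2} + 9 n + 20\right)}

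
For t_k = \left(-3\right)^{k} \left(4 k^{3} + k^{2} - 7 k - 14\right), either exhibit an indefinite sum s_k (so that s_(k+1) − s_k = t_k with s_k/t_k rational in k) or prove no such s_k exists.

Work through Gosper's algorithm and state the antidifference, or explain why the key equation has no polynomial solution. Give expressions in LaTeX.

s_k = \left(-3\right)^{k} \left(- k^{3} + 2 k^{2} + k + 2\right)

Compute t_(k+1)/t_k: get 3*(-4*k**3 - 13*k**2 - 7*k + 16)/(4*k**3 + k**2 - 7*k - 14).
Gosper form: A/B · C(k+1)/C(k) with A=-3, B=1, C=k**3 + k**2/4 - 7*k/4 - 7/2.
Key eq: (-3)·f(k+1) = (1)·f(k) + (k**3 + k**2/4 - 7*k/4 - 7/2).
From deg A=0, deg B=0, deg C=3: d=3.
Solve for f: f(k) = -(k**3 - 2*k**2 - k - 2)/4 (degree 3 ≤ 3).
R(k) = B(k−1)·f(k)/C(k) = -(k**3 - 2*k**2 - k - 2)/(4*k**3 + k**2 - 7*k - 14); s_k = R·t_k = (-3)**k*(-k**3 + 2*k**2 + k + 2).
Verify: (-3)**k*(4*k**3 + k**2 - 7*k - 14) matches t_k.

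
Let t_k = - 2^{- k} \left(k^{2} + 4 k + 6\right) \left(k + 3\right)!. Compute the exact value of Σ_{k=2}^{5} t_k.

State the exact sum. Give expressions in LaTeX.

Σ = -79200

Compute t_(k+1)/t_k: get (k + 4)*(4*k + (k + 1)**2 + 10)/(2*(k**2 + 4*k + 6)).
A = k/2 + 2, B = 1, C = k**2 + 4*k + 6.
Need (k/2 + 2)·f(k+1) − (1)·f(k) = k**2 + 4*k + 6.
Degrees (1,0,2) ⇒ d ≤ 1.
Match coefficients ⇒ f(k) = 2*(k + 1).
R(k) = B(k−1)·f(k)/C(k) = 2*(k + 1)/(k**2 + 4*k + 6); s_k = R·t_k = -2**(1 - k)*(k + 1)*factorial(k + 3).
Verify: -(k**2 + 4*k + 6)*factorial(k + 3)/2**k matches t_k.
Evaluate s at k=6 and k=2: -79380 and -180; difference -79200.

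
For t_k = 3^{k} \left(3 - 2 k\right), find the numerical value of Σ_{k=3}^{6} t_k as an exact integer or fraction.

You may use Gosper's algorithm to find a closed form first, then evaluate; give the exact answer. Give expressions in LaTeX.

r(k) = 3*(2*k - 1)/(2*k - 3) after simplifying.
Take A(k)=3, B(k)=1, C(k)=k - 3/2.
Solve (3)·f(k+1) − (1)·f(k) = k - 3/2.
From deg A=0, deg B=0, deg C=1: d=1.
A polynomial solution: f(k) = (k - 3)/2.
Certificate R = B(k−1)f/C = (k - 3)/(2*k - 3) gives s_k = 3**k*(3 - k).
Δs = 3**k*(3 - 2*k), as required.
Telescoping: Σ = s_(7) − s_(3) = -8748 − (0) = -8748.

Σ = -8748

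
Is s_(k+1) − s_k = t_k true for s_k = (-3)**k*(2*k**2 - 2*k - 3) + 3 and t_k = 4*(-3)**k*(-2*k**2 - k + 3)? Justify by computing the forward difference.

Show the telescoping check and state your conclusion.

s_(k+1) = 3*(-3)**k*(2*k - 2*(k + 1)**2 + 5) + 3
s_(k+1) − s_k = 4*(-3)**k*(-2*k**2 - k + 3)
(s_(k+1) − s_k) − t_k = 0

Valid — Δs_k = t_k.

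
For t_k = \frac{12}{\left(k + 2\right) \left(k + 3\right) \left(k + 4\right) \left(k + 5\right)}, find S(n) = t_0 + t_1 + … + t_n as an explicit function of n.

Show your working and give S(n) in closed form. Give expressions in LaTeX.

r(k) = (k + 2)/(k + 6) after simplifying.
Factor: A=k + 2; B=k + 6; C=1.
f must satisfy (k + 2)·f(k+1) − (k + 5)·f(k) = 1.
From deg A=1, deg B=1, deg C=0: d=3.
A polynomial solution: f(k) = k*(k**2 + 9*k + 26)/72.
R(k) = B(k−1)·f(k)/C(k) = k*(k + 5)*(k**2 + 9*k + 26)/72; s_k = R·t_k = k*(k**2 + 9*k + 26)/(6*(k + 2)*(k + 3)*(k + 4)).
Verify: 12/(k**4 + 14*k**3 + 71*k**2 + 154*k + 120) matches t_k.
Telescope: S(n) = s_(n+1) − s_(0) = (n**3 + 12*n**2 + 47*n + 36)/(6*(n**3 + 12*n**2 + 47*n + 60)) − (0) = (n**3 + 12*n**2 + 47*n + 36)/(6*(n**3 + 12*n**2 + 47*n + 60)).

S(n) = \frac{n^{3} + 12 n^{2} + 47 n + 36}{6 \left(n^{3} + 12 n^{2} + 47 n + 60\right)}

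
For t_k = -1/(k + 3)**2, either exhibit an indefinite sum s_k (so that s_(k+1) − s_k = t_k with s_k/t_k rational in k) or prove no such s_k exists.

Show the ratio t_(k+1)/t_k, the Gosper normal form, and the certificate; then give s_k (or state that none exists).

none (Gosper's algorithm certifies no s_k)

Ratio r(k) = (k + 3)**2/(k + 4)**2.
Factor: A=k**2 + 6*k + 9; B=k**2 + 8*k + 16; C=1.
Need (k**2 + 6*k + 9)·f(k+1) − (k**2 + 6*k + 9)·f(k) = 1.
Degrees (2,2,0) ⇒ d ≤ 0.
f = c0 ⇒ A·f(k+1) − B(k−1)·f(k) − C = -1. The system {-1 = 0} is inconsistent; no antidifference.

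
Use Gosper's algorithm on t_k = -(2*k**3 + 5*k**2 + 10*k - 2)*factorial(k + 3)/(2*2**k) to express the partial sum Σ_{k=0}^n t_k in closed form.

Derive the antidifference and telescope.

t_(k+1)/t_k = (2*k**4 + 19*k**3 + 70*k**2 + 119*k + 60)/(2*(2*k**3 + 5*k**2 + 10*k - 2)).
So A=k/2 + 2 and B=1, with C=k**3 + 5*k**2/2 + 5*k - 1.
Solve (k/2 + 2)·f(k+1) − (1)·f(k) = k**3 + 5*k**2/2 + 5*k - 1.
From deg A=1, deg B=0, deg C=3: d=2.
Match coefficients ⇒ f(k) = (k - 1)*(2*k - 1).
Then R = B(k−1)f/C = 2*(k - 1)*(2*k - 1)/(2*k**3 + 5*k**2 + 10*k - 2), so s_k = R(k)·t_k = -(k - 1)*(2*k - 1)*factorial(k + 3)/2**k.
Δs = -(2*k**3 + 5*k**2 + 10*k - 2)*factorial(k + 3)/(2*2**k), as required.
Evaluate: s_(n+1) = -2**(-n - 1)*n*(2*n + 1)*factorial(n + 4); subtract s_(0) = -6 ⇒ S(n) = 6 - n**2*factorial(n + 4)/2**n - n*factorial(n + 4)/(2*2**n).

S(n) = 6 - n**2*factorial(n + 4)/2**n - n*factorial(n + 4)/(2*2**n)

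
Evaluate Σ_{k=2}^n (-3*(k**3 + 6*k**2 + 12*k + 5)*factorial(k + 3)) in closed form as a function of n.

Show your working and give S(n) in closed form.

t_(k+1)/t_k = (k**4 + 13*k**3 + 63*k**2 + 132*k + 96)/(k**3 + 6*k**2 + 12*k + 5).
Factor: A=k + 4; B=1; C=k**3 + 6*k**2 + 12*k + 5.
f must satisfy (k + 4)·f(k+1) − (1)·f(k) = k**3 + 6*k**2 + 12*k + 5.
deg f ≤ 2 (via 1,0,3).
Coefficient equations give f(k) = k**2 + k - 1.
Then R = B(k−1)f/C = (k**2 + k - 1)/(k**3 + 6*k**2 + 12*k + 5), so s_k = R(k)·t_k = -3*(k**2 + k - 1)*factorial(k + 3).
s_(k+1) − s_k = -3*(k**3 + 6*k**2 + 12*k + 5)*factorial(k + 3) = t_k.
Telescope: S(n) = s_(n+1) − s_(2) = -3*(n**2 + 3*n + 1)*factorial(n + 4) − (-1800) = -3*n**2*factorial(n + 4) - 9*n*factorial(n + 4) - 3*factorial(n + 4) + 1800.

S(n) = -3*n**2*factorial(n + 4) - 9*n*factorial(n + 4) - 3*factorial(n + 4) + 1800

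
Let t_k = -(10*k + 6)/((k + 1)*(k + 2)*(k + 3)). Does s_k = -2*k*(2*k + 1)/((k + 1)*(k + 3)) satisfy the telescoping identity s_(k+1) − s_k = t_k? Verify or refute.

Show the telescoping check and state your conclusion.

s_(k+1) = -2*(k + 1)*(2*k + 3)/((k + 2)*(k + 4))
s_(k+1) − s_k = 2*(-7*k**2 - 19*k - 9)/(k**4 + 10*k**3 + 35*k**2 + 50*k + 24)
(s_(k+1) − s_k) − t_k = 2*(-2*k**2 + 4*k + 3)/(k**4 + 10*k**3 + 35*k**2 + 50*k + 24)

Invalid: residual 2*(-2*k**2 + 4*k + 3)/(k**4 + 10*k**3 + 35*k**2 + 50*k + 24) ≠ 0.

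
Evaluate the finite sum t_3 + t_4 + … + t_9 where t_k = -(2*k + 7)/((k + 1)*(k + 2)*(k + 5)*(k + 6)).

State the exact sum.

Σ = -133/5280

r(k) = (k + 1)*(k + 5)*(2*k + 9)/((k + 3)*(k + 7)*(2*k + 7)) after simplifying.
Gosper form: A/B · C(k+1)/C(k) with A=k + 1, B=k + 7, C=k**3 + 21*k**2/2 + 73*k/2 + 42.
Set up (k + 1)·f(k+1) − (k + 6)·f(k) − (k**3 + 21*k**2/2 + 73*k/2 + 42) = 0.
Bound: deg f ≤ 5.
Solving with deg f ≤ 5: f(k) = k*(k + 2)*(k + 3)*(k + 4)*(k + 6)/10.
R(k) = B(k−1)·f(k)/C(k) = k*(k + 2)*(k + 6)**2/(5*(2*k + 7)); s_k = R·t_k = k*(-k - 6)/(5*(k**2 + 6*k + 5)).
Δs = (-2*k - 7)/(k**4 + 14*k**3 + 65*k**2 + 112*k + 60), as required.
Σ_(k=3)^(9) t_k = s_(10) − s_(3) = -32/165 − (-27/160) = -133/5280.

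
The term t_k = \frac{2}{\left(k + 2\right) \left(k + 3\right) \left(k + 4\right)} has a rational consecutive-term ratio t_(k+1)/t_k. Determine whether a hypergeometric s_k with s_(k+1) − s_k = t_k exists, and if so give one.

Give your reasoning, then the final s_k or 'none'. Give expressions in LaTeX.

Ratio r(k) = (k + 2)/(k + 5).
Gosper form: A/B · C(k+1)/C(k) with A=k + 2, B=k + 5, C=1.
Need (k + 2)·f(k+1) − (k + 4)·f(k) = 1.
Degrees (1,1,0) ⇒ d ≤ 2.
A polynomial solution: f(k) = k*(k + 5)/12.
Get s_k = R·t_k = k*(k + 5)/(6*(k + 2)*(k + 3)) with R(k) = B(k−1)f(k)/C(k) = k*(k + 4)*(k + 5)/12.
Verify: 2/(k**3 + 9*k**2 + 26*k + 24) matches t_k.

s_k = \frac{k \left(k + 5\right)}{6 \left(k + 2\right) \left(k + 3\right)}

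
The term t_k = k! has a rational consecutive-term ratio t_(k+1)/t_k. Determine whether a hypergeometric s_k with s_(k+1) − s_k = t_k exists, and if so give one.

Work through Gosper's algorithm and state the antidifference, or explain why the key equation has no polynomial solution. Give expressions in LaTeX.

r(k) = k + 1 after simplifying.
A = k + 1, B = 1, C = 1.
f must satisfy (k + 1)·f(k+1) − (1)·f(k) = 1.
From deg A=1, deg B=0, deg C=0: d=-1.
Negative degree bound (-1): no f exists, t_k not Gosper-summable.

not Gosper-summable; s_k does not exist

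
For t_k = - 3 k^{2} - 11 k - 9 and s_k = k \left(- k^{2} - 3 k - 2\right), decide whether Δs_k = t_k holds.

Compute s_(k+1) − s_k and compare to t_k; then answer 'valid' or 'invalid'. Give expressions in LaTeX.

Invalid: residual 2 k + 3 ≠ 0.

s_(k+1) = -(k + 1)*(3*k + (k + 1)**2 + 5)
s_(k+1) − s_k = -3*k**2 - 9*k - 6
(s_(k+1) − s_k) − t_k = 2*k + 3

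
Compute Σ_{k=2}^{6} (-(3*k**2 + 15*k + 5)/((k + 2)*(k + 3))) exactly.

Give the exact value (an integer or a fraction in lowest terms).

Ratio r(k) = (k + 2)*(15*k + 3*(k + 1)**2 + 20)/((k + 4)*(3*k**2 + 15*k + 5)).
Factor: A=k + 2; B=k + 4; C=k**2 + 5*k + 5/3.
Set up (k + 2)·f(k+1) − (k + 3)·f(k) − (k**2 + 5*k + 5/3) = 0.
Degrees (1,1,2) ⇒ d ≤ 2.
Coefficient equations give f(k) = k*(6*k - 1)/6.
So s_k = (B(k−1)f/C)·t_k = (k*(k + 3)*(6*k - 1)/(2*(3*k**2 + 15*k + 5)))·t_k = k*(1 - 6*k)/(2*(k + 2)).
Δs = (-3*k**2 - 15*k - 5)/(k**2 + 5*k + 6), as required.
Evaluate s at k=7 and k=2: -287/18 and -11/4; difference -475/36.

Σ = -475/36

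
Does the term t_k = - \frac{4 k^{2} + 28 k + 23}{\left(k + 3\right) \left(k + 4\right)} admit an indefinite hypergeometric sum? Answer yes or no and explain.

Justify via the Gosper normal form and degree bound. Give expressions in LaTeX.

r(k) = (k + 3)*(28*k + 4*(k + 1)**2 + 51)/((k + 5)*(4*k**2 + 28*k + 23)) after simplifying.
So A=k + 3 and B=k + 5, with C=k**2 + 7*k + 23/4.
f must satisfy (k + 3)·f(k+1) − (k + 4)·f(k) = k**2 + 7*k + 23/4.
Degrees (1,1,2) ⇒ d ≤ 2.
Coefficient equations give f(k) = k*(12*k + 11)/12.
So s_k = (B(k−1)f/C)·t_k = (k*(k + 4)*(12*k + 11)/(3*(4*k**2 + 28*k + 23)))·t_k = k*(-12*k - 11)/(3*(k + 3)).
Verify: (-4*k**2 - 28*k - 23)/(k**2 + 7*k + 12) matches t_k.

Yes. s_k = \frac{k \left(- 12 k - 11\right)}{3 \left(k + 3\right)}.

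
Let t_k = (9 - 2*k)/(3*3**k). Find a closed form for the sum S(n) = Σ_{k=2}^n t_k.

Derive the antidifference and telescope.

Ratio r(k) = (2*k - 7)/(3*(2*k - 9)).
Normal form (A,B,C) = (1/3, 1, k - 9/2).
Set up (1/3)·f(k+1) − (1)·f(k) − (k - 9/2) = 0.
d = 1 from the (0,0,1) case.
Coefficient equations give f(k) = -3*(k - 4)/2.
Get s_k = R·t_k = (k - 4)/3**k with R(k) = B(k−1)f(k)/C(k) = -3*(k - 4)/(2*k - 9).
s_(k+1) − s_k = (9 - 2*k)/(3*3**k) = t_k.
Evaluate: s_(n+1) = 3**(-n - 1)*(n - 3); subtract s_(2) = -2/9 ⇒ S(n) = 3**(-n - 2)*(2*3**n + 3*n - 9).

S(n) = 3**(-n - 2)*(2*3**n + 3*n - 9)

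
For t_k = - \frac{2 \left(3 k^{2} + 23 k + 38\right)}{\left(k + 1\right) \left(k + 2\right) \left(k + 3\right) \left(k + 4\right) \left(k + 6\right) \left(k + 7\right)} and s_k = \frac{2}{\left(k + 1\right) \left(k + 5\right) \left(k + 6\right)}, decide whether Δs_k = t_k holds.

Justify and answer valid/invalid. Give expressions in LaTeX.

Invalid: residual \frac{4 \left(4 k^{2} + 27 k + 41\right)}{k^{7} + 28 k^{6} + 322 k^{5} + 1960 k^{4} + 6769 k^{3} + 13132 k^{2} + 13068 k + 5040} ≠ 0.

s_(k+1) = 2/((k + 2)*(k + 6)*(k + 7))
s_(k+1) − s_k = 6*(-k - 3)/(k**5 + 21*k**4 + 163*k**3 + 567*k**2 + 844*k + 420)
(s_(k+1) − s_k) − t_k = 4*(4*k**2 + 27*k + 41)/(k**7 + 28*k**6 + 322*k**5 + 1960*k**4 + 6769*k**3 + 13132*k**2 + 13068*k + 5040)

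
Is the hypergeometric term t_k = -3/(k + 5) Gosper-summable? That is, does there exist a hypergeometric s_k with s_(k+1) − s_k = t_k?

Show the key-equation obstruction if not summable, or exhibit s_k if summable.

Step 1: r(k) = (k + 5)/(k + 6).
Gosper form: A/B · C(k+1)/C(k) with A=k + 5, B=k + 6, C=1.
Need (k + 5)·f(k+1) − (k + 5)·f(k) = 1.
Degrees (1,1,0) ⇒ d ≤ 0.
Write f(k) = c0. Then LHS − RHS = -1, requiring -1 = 0: contradictory. No certificate.

No — the linear system for f has no solution.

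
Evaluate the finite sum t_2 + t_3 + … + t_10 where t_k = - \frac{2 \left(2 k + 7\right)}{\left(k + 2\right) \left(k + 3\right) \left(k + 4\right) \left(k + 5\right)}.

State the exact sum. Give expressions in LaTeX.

r(k) = (k + 2)*(2*k + 9)/((k + 6)*(2*k + 7)) after simplifying.
A = k + 2, B = k + 6, C = k + 7/2.
Key eq: (k + 2)·f(k+1) = (k + 5)·f(k) + (k + 7/2).
From deg A=1, deg B=1, deg C=1: d=3.
A polynomial solution: f(k) = k*(k + 3)*(k + 6)/16.
Get s_k = R·t_k = k*(-k - 6)/(4*(k**2 + 6*k + 8)) with R(k) = B(k−1)f(k)/C(k) = k*(k + 3)*(k + 5)*(k + 6)/(8*(2*k + 7)).
Check: Δs_k = 2*(-2*k - 7)/(k**4 + 14*k**3 + 71*k**2 + 154*k + 120). ✓
Sum = s_(11) − s_(2); s_(11) = -187/780, s_(2) = -1/6 ⇒ -19/260.

Σ = -19/260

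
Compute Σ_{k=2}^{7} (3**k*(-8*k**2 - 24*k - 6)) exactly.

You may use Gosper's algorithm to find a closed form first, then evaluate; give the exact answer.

Σ = -1659816

t_(k+1)/t_k = 3*(4*k**2 + 20*k + 19)/(4*k**2 + 12*k + 3).
So A=3 and B=1, with C=k**2 + 3*k + 3/4.
Solve (3)·f(k+1) − (1)·f(k) = k**2 + 3*k + 3/4.
From deg A=0, deg B=0, deg C=2: d=2.
Solve for f: f(k) = (4*k**2 - 3)/8 (degree 2 ≤ 2).
R(k) = B(k−1)·f(k)/C(k) = (4*k**2 - 3)/(2*(4*k**2 + 12*k + 3)); s_k = R·t_k = 3**k*(3 - 4*k**2).
s_(k+1) − s_k = 3**k*(-8*k**2 - 24*k - 6) = t_k.
Telescoping: Σ = s_(8) − s_(2) = -1659933 − (-117) = -1659816.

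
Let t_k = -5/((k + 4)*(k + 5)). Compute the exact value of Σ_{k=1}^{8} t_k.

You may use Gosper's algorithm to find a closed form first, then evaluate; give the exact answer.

Ratio r(k) = (k + 4)/(k + 6).
Gosper form: A/B · C(k+1)/C(k) with A=k + 4, B=k + 6, C=1.
Need (k + 4)·f(k+1) − (k + 5)·f(k) = 1.
From deg A=1, deg B=1, deg C=0: d=1.
Match coefficients ⇒ f(k) = k/4.
Certificate R = B(k−1)f/C = k*(k + 5)/4 gives s_k = -5*k/(4*k + 16).
Δs = -5/(k**2 + 9*k + 20), as required.
Sum = s_(9) − s_(1); s_(9) = -45/52, s_(1) = -1/4 ⇒ -8/13.

Σ = -8/13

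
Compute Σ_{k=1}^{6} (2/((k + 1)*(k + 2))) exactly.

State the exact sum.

Σ = 3/4

Compute t_(k+1)/t_k: get (k + 1)/(k + 3).
Take A(k)=k + 1, B(k)=k + 3, C(k)=1.
Key eq: (k + 1)·f(k+1) = (k + 2)·f(k) + (1).
d = 1 from the (1,1,0) case.
Solving with deg f ≤ 1: f(k) = k.
So s_k = (B(k−1)f/C)·t_k = (k*(k + 2))·t_k = 2*k/(k + 1).
Check: Δs_k = 2/(k**2 + 3*k + 2). ✓
Evaluate s at k=7 and k=1: 7/4 and 1; difference 3/4.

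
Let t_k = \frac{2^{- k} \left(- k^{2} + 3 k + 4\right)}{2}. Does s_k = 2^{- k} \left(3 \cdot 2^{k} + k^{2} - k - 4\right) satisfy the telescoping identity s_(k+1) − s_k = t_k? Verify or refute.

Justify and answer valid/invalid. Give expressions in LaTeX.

valid (s_(k+1) − s_k reduces to t_k)

s_(k+1) = (6*2**k + k**2 + k - 4)/(2*2**k)
s_(k+1) − s_k = (-k**2 + 3*k + 4)/(2*2**k)
(s_(k+1) − s_k) − t_k = 0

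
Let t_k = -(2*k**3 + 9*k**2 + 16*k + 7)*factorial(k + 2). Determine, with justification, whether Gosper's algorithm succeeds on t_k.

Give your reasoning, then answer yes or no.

Step 1: r(k) = (2*k**4 + 21*k**3 + 85*k**2 + 154*k + 102)/(2*k**3 + 9*k**2 + 16*k + 7).
Take A(k)=k + 3, B(k)=1, C(k)=k**3 + 9*k**2/2 + 8*k + 7/2.
f must satisfy (k + 3)·f(k+1) − (1)·f(k) = k**3 + 9*k**2/2 + 8*k + 7/2.
Bound: deg f ≤ 2.
Match coefficients ⇒ f(k) = (k + 1)*(2*k - 1)/2.
R(k) = B(k−1)·f(k)/C(k) = (k + 1)*(2*k - 1)/(2*k**3 + 9*k**2 + 16*k + 7); s_k = R·t_k = -(k + 1)*(2*k - 1)*factorial(k + 2).
Check: Δs_k = -(2*k**3 + 9*k**2 + 16*k + 7)*factorial(k + 2). ✓

Yes. s_k = -(k + 1)*(2*k - 1)*factorial(k + 2).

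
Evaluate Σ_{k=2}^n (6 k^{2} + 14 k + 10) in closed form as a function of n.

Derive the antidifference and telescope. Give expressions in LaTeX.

S(n) = 2 n^{3} + 10 n^{2} + 18 n - 30

r(k) = (3*k**2 + 13*k + 15)/(3*k**2 + 7*k + 5) after simplifying.
Gosper form: A/B · C(k+1)/C(k) with A=1, B=1, C=k**2 + 7*k/3 + 5/3.
Key eq: (1)·f(k+1) = (1)·f(k) + (k**2 + 7*k/3 + 5/3).
d = 3 from the (0,0,2) case.
Solve for f: f(k) = k*(k**2 + 2*k + 2)/3 (degree 3 ≤ 3).
Then R = B(k−1)f/C = k*(k**2 + 2*k + 2)/(3*k**2 + 7*k + 5), so s_k = R(k)·t_k = 2*k*(k**2 + 2*k + 2).
Check: Δs_k = 6*k**2 + 14*k + 10. ✓
s_(n+1) = 2*n**3 + 10*n**2 + 18*n + 10 and s_(2) = 40, so S(n) = 2*n**3 + 10*n**2 + 18*n - 30.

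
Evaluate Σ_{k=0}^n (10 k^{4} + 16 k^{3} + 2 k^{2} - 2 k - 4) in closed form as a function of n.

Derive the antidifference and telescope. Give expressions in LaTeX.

Compute t_(k+1)/t_k: get (5*k**4 + 28*k**3 + 55*k**2 + 45*k + 11)/(5*k**4 + 8*k**3 + k**2 - k - 2).
Factor: A=1; B=1; C=k**4 + 8*k**3/5 + k**2/5 - k/5 - 2/5.
Need (1)·f(k+1) − (1)·f(k) = k**4 + 8*k**3/5 + k**2/5 - k/5 - 2/5.
Degrees (0,0,4) ⇒ d ≤ 5.
Solve for f: f(k) = k*(2*k**4 - k**3 - 4*k**2 + 2*k - 3)/10 (degree 5 ≤ 5).
Get s_k = R·t_k = k*(2*k**4 - k**3 - 4*k**2 + 2*k - 3) with R(k) = B(k−1)f(k)/C(k) = k*(2*k**4 - k**3 - 4*k**2 + 2*k - 3)/(2*(5*k**4 + 8*k**3 + k**2 - k - 2)).
Δs = 10*k**4 + 16*k**3 + 2*k**2 - 2*k - 4, as required.
Evaluate: s_(n+1) = 2*n**5 + 9*n**4 + 12*n**3 + 4*n**2 - 5*n - 4; subtract s_(0) = 0 ⇒ S(n) = 2*n**5 + 9*n**4 + 12*n**3 + 4*n**2 - 5*n - 4.

S(n) = 2 n^{5} + 9 n^{4} + 12 n^{3} + 4 n^{2} - 5 n - 4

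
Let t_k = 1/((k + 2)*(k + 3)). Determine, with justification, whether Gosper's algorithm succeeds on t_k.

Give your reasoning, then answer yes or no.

Yes. s_k = k/(2*(k + 2)).

r(k) = (k + 2)/(k + 4) after simplifying.
So A=k + 2 and B=k + 4, with C=1.
Set up (k + 2)·f(k+1) − (k + 3)·f(k) − (1) = 0.
From deg A=1, deg B=1, deg C=0: d=1.
Match coefficients ⇒ f(k) = k/2.
So s_k = (B(k−1)f/C)·t_k = (k*(k + 3)/2)·t_k = k/(2*(k + 2)).
Verify: 1/(k**2 + 5*k + 6) matches t_k.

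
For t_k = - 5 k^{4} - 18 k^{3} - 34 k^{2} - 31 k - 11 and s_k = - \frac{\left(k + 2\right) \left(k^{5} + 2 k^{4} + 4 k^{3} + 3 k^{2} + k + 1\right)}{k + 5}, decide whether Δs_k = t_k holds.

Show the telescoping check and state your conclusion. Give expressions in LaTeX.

s_(k+1) = (-k**6 - 10*k**5 - 43*k**4 - 103*k**3 - 143*k**2 - 108*k - 36)/(k + 6)
s_(k+1) − s_k = (-5*k**6 - 61*k**5 - 259*k**4 - 585*k**3 - 778*k**2 - 556*k - 168)/(k**2 + 11*k + 30)
(s_(k+1) − s_k) − t_k = 3*(4*k**5 + 41*k**4 + 120*k**3 + 198*k**2 + 165*k + 54)/(k**2 + 11*k + 30)

Invalid: residual \frac{3 \left(4 k^{5} + 41 k^{4} + 120 k^{3} + 198 k^{2} + 165 k + 54\right)}{k^{2} + 11 k + 30} ≠ 0.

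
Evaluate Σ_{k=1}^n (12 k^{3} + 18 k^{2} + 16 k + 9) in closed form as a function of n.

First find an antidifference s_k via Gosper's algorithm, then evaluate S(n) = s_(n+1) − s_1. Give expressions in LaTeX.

Ratio r(k) = (12*k**3 + 54*k**2 + 88*k + 55)/(12*k**3 + 18*k**2 + 16*k + 9).
Factor: A=1; B=1; C=k**3 + 3*k**2/2 + 4*k/3 + 3/4.
Solve (1)·f(k+1) − (1)·f(k) = k**3 + 3*k**2/2 + 4*k/3 + 3/4.
Bound: deg f ≤ 4.
Solving with deg f ≤ 4: f(k) = k*(3*k**3 + 2*k + 4)/12.
Then R = B(k−1)f/C = k*(3*k**3 + 2*k + 4)/(12*k**3 + 18*k**2 + 16*k + 9), so s_k = R(k)·t_k = k*(3*k**3 + 2*k + 4).
s_(k+1) − s_k = 12*k**3 + 18*k**2 + 16*k + 9 = t_k.
Telescope: S(n) = s_(n+1) − s_(1) = 3*n**4 + 12*n**3 + 20*n**2 + 20*n + 9 − (9) = n*(3*n**3 + 12*n**2 + 20*n + 20).

S(n) = n \left(3 n^{3} + 12 n^{2} + 20 n + 20\right)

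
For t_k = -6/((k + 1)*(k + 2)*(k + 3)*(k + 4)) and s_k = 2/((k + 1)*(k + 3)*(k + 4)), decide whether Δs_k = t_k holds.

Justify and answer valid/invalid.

s_(k+1) = 2/((k + 2)*(k + 4)*(k + 5))
s_(k+1) − s_k = 2*(-3*k - 7)/(k**5 + 15*k**4 + 85*k**3 + 225*k**2 + 274*k + 120)
(s_(k+1) − s_k) − t_k = 16/(k**5 + 15*k**4 + 85*k**3 + 225*k**2 + 274*k + 120)

Invalid: residual 16/(k**5 + 15*k**4 + 85*k**3 + 225*k**2 + 274*k + 120) ≠ 0.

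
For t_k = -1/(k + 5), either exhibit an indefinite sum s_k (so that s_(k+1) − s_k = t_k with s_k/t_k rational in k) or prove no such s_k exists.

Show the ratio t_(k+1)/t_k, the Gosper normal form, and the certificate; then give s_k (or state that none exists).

none (Gosper's algorithm certifies no s_k)

Ratio r(k) = (k + 5)/(k + 6).
A = k + 5, B = k + 6, C = 1.
Key eq: (k + 5)·f(k+1) = (k + 5)·f(k) + (1).
Degrees (1,1,0) ⇒ d ≤ 0.
f = c0 ⇒ A·f(k+1) − B(k−1)·f(k) − C = -1. The system {-1 = 0} is inconsistent; no antidifference.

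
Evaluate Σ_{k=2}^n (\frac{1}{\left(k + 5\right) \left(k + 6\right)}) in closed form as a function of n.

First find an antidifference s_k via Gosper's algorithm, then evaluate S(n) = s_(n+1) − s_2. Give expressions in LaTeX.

Compute t_(k+1)/t_k: get (k + 5)/(k + 7).
Gosper form: A/B · C(k+1)/C(k) with A=k + 5, B=k + 7, C=1.
Key eq: (k + 5)·f(k+1) = (k + 6)·f(k) + (1).
Bound: deg f ≤ 1.
Match coefficients ⇒ f(k) = k/5.
Certificate R = B(k−1)f/C = k*(k + 6)/5 gives s_k = k/(5*(k + 5)).
s_(k+1) − s_k = 1/(k**2 + 11*k + 30) = t_k.
s_(n+1) = (n + 1)/(5*(n + 6)) and s_(2) = 2/35, so S(n) = (n - 1)/(7*(n + 6)).

S(n) = \frac{n - 1}{7 \left(n + 6\right)}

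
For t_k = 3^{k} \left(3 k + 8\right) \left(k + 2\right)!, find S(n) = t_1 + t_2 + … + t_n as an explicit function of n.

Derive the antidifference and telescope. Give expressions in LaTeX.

S(n) = 3 \cdot 3^{n} \left(n + 3\right)! - 18

Ratio r(k) = 3*(k + 3)*(3*k + 11)/(3*k + 8).
Normal form (A,B,C) = (3*k + 9, 1, k + 8/3).
f must satisfy (3*k + 9)·f(k+1) − (1)·f(k) = k + 8/3.
From deg A=1, deg B=0, deg C=1: d=0.
Solve for f: f(k) = 1/3 (degree 0 ≤ 0).
R(k) = B(k−1)·f(k)/C(k) = 1/(3*k + 8); s_k = R·t_k = 3**k*factorial(k + 2).
Verify: 3**k*(3*k + 8)*factorial(k + 2) matches t_k.
Telescope: S(n) = s_(n+1) − s_(1) = 3**(n + 1)*factorial(n + 3) − (18) = 3*3**n*factorial(n + 3) - 18.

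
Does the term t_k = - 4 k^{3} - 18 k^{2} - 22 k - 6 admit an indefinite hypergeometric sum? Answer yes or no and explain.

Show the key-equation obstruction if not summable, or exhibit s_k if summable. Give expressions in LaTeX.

Yes. s_k = k \left(- k^{3} - 4 k^{2} - 3 k + 2\right).

Step 1: r(k) = (2*k**3 + 15*k**2 + 35*k + 25)/(2*k**3 + 9*k**2 + 11*k + 3).
So A=1 and B=1, with C=k**3 + 9*k**2/2 + 11*k/2 + 3/2.
Set up (1)·f(k+1) − (1)·f(k) − (k**3 + 9*k**2/2 + 11*k/2 + 3/2) = 0.
From deg A=0, deg B=0, deg C=3: d=4.
Coefficient equations give f(k) = k*(k + 2)*(k**2 + 2*k - 1)/4.
Get s_k = R·t_k = k*(-k**3 - 4*k**2 - 3*k + 2) with R(k) = B(k−1)f(k)/C(k) = k*(k + 2)*(k**2 + 2*k - 1)/(2*(2*k + 3)*(k**2 + 3*k + 1)).
Verify: -4*k**3 - 18*k**2 - 22*k - 6 matches t_k.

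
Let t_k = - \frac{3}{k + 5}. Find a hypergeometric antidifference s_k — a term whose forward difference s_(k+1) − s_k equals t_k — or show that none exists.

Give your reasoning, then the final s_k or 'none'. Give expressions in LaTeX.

no hypergeometric antidifference exists

r(k) = (k + 5)/(k + 6) after simplifying.
Take A(k)=k + 5, B(k)=k + 6, C(k)=1.
Solve (k + 5)·f(k+1) − (k + 5)·f(k) = 1.
deg f ≤ 0 (via 1,1,0).
Put f(k) = c0: A·f(k+1) − B(k−1)·f(k) − C = -1; need -1 = 0 — inconsistent ⇒ no f, not summable.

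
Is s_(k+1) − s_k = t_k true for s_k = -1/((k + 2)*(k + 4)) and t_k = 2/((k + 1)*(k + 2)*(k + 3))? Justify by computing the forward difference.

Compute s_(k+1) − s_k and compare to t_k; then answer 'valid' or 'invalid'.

Invalid: residual 3*(-3*k - 11)/(k**5 + 15*k**4 + 85*k**3 + 225*k**2 + 274*k + 120) ≠ 0.

s_(k+1) = -1/((k + 3)*(k + 5))
s_(k+1) − s_k = (2*k + 7)/(k**4 + 14*k**3 + 71*k**2 + 154*k + 120)
(s_(k+1) − s_k) − t_k = 3*(-3*k - 11)/(k**5 + 15*k**4 + 85*k**3 + 225*k**2 + 274*k + 120)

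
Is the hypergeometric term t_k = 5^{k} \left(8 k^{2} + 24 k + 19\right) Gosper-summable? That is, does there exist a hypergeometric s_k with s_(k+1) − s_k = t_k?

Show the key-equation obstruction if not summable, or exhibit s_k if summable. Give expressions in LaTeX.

Yes. s_k = 5^{k} \left(2 k^{2} + k + 1\right).

r(k) = 5*(8*k**2 + 40*k + 51)/(8*k**2 + 24*k + 19) after simplifying.
Normal form (A,B,C) = (5, 1, k**2 + 3*k + 19/8).
f must satisfy (5)·f(k+1) − (1)·f(k) = k**2 + 3*k + 19/8.
d = 2 from the (0,0,2) case.
Match coefficients ⇒ f(k) = (2*k**2 + k + 1)/8.
So s_k = (B(k−1)f/C)·t_k = ((2*k**2 + k + 1)/(8*k**2 + 24*k + 19))·t_k = 5**k*(2*k**2 + k + 1).
Verify: 5**k*(8*k**2 + 24*k + 19) matches t_k.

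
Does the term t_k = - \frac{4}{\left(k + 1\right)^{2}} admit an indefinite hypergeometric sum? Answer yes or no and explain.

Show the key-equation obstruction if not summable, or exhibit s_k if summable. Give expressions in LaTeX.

No — t_k has no hypergeometric antidifference.

Step 1: r(k) = (k + 1)**2/(k + 2)**2.
A = k**2 + 2*k + 1, B = k**2 + 4*k + 4, C = 1.
Solve (k**2 + 2*k + 1)·f(k+1) − (k**2 + 2*k + 1)·f(k) = 1.
d = 0 from the (2,2,0) case.
Generic f = c0 gives residual -1; -1 = 0 cannot hold, so t_k is not Gosper-summable.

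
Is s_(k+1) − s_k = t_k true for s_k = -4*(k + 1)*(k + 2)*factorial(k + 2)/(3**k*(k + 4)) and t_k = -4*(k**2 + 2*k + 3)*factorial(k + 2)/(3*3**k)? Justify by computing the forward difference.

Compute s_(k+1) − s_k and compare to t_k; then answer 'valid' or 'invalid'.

Invalid: residual 8*(k**3 + 6*k**2 + 8*k + 9)*factorial(k + 2)/(3*3**k*(k + 4)*(k + 5)) ≠ 0.

s_(k+1) = -4*(k + 2)*(k + 3)*factorial(k + 3)/(3*3**k*(k + 5))
s_(k+1) − s_k = -4*(k + 2)*(k**3 + 7*k**2 + 15*k + 21)*factorial(k + 2)/(3*3**k*(k + 4)*(k + 5))
(s_(k+1) − s_k) − t_k = 8*(k**3 + 6*k**2 + 8*k + 9)*factorial(k + 2)/(3*3**k*(k + 4)*(k + 5))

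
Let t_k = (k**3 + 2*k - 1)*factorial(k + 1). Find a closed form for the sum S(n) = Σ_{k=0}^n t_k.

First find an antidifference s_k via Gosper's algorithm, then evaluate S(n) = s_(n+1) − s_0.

S(n) = n**4*factorial(n) + 2*n**3*factorial(n) + n*factorial(n) + 2*factorial(n) - 3

Compute t_(k+1)/t_k: get (k + 2)*(2*k + (k + 1)**3 + 1)/(k**3 + 2*k - 1).
So A=k + 2 and B=1, with C=k**3 + 2*k - 1.
Set up (k + 2)·f(k+1) − (1)·f(k) − (k**3 + 2*k - 1) = 0.
Degrees (1,0,3) ⇒ d ≤ 2.
A polynomial solution: f(k) = k**2 - 3*k + 3.
So s_k = (B(k−1)f/C)·t_k = ((k**2 - 3*k + 3)/(k**3 + 2*k - 1))·t_k = (k**2 - 3*k + 3)*factorial(k + 1).
Check: Δs_k = (k**3 + 2*k - 1)*factorial(k + 1). ✓
s_(n+1) = (n**2 - n + 1)*factorial(n + 2) and s_(0) = 3, so S(n) = n**4*factorial(n) + 2*n**3*factorial(n) + n*factorial(n) + 2*factorial(n) - 3.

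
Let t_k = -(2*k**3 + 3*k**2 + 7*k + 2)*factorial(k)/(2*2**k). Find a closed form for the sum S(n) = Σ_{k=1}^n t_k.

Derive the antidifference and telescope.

S(n) = 2**(-n - 1)*(2**(n + 2) - 2*n**3*factorial(n) - 7*n**2*factorial(n) - 9*n*factorial(n) - 4*factorial(n))

Ratio r(k) = (2*k**4 + 11*k**3 + 28*k**2 + 33*k + 14)/(2*(2*k**3 + 3*k**2 + 7*k + 2)).
So A=k/2 + 1/2 and B=1, with C=k**3 + 3*k**2/2 + 7*k/2 + 1.
Key eq: (k/2 + 1/2)·f(k+1) = (1)·f(k) + (k**3 + 3*k**2/2 + 7*k/2 + 1).
From deg A=1, deg B=0, deg C=3: d=2.
Coefficient equations give f(k) = 2*k**2 + k + 1.
So s_k = (B(k−1)f/C)·t_k = (2*(2*k**2 + k + 1)/(2*k**3 + 3*k**2 + 7*k + 2))·t_k = -(2*k**2 + k + 1)*factorial(k)/2**k.
Verify: -(2*k**3 + 3*k**2 + 7*k + 2)*factorial(k)/(2*2**k) matches t_k.
s_(n+1) = -2**(-n - 1)*(2*n**2 + 5*n + 4)*factorial(n + 1) and s_(1) = -2, so S(n) = 2**(-n - 1)*(2**(n + 2) - 2*n**3*factorial(n) - 7*n**2*factorial(n) - 9*n*factorial(n) - 4*factorial(n)).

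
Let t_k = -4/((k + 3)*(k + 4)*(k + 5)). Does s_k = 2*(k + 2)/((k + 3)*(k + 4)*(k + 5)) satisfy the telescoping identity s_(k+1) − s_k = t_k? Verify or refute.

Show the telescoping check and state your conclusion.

s_(k+1) = 2*(k + 3)/((k + 4)*(k + 5)*(k + 6))
s_(k+1) − s_k = 2*(-2*k - 3)/(k**4 + 18*k**3 + 119*k**2 + 342*k + 360)
(s_(k+1) − s_k) − t_k = 18/(k**4 + 18*k**3 + 119*k**2 + 342*k + 360)

Invalid: residual 18/(k**4 + 18*k**3 + 119*k**2 + 342*k + 360) ≠ 0.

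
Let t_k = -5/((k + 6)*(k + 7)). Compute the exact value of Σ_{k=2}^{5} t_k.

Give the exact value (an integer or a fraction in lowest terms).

Step 1: r(k) = (k + 6)/(k + 8).
Factor: A=k + 6; B=k + 8; C=1.
Key eq: (k + 6)·f(k+1) = (k + 7)·f(k) + (1).
From deg A=1, deg B=1, deg C=0: d=1.
Solve for f: f(k) = k/6 (degree 1 ≤ 1).
Get s_k = R·t_k = -5*k/(6*k + 36) with R(k) = B(k−1)f(k)/C(k) = k*(k + 7)/6.
s_(k+1) − s_k = -5/(k**2 + 13*k + 42) = t_k.
Telescoping: Σ = s_(6) − s_(2) = -5/12 − (-5/24) = -5/24.

Σ = -5/24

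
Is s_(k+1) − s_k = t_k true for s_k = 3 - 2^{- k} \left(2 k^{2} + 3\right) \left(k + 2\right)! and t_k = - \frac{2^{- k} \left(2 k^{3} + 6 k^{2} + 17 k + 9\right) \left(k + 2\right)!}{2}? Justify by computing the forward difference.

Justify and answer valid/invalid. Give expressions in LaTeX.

Valid — Δs_k = t_k.

s_(k+1) = -2**(-k - 1)*(2*(k + 1)**2 + 3)*factorial(k + 3) + 3
s_(k+1) − s_k = -(2*k**3 + 6*k**2 + 17*k + 9)*factorial(k + 2)/(2*2**k)
(s_(k+1) − s_k) − t_k = 0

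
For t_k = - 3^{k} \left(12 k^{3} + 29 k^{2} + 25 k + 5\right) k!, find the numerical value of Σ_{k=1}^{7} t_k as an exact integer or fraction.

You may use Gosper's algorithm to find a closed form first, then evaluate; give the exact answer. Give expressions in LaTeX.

Σ = -65076721917

The ratio is 3*(12*k**4 + 77*k**3 + 184*k**2 + 190*k + 71)/(12*k**3 + 29*k**2 + 25*k + 5).
Gosper form: A/B · C(k+1)/C(k) with A=3*k + 3, B=1, C=k**3 + 29*k**2/12 + 25*k/12 + 5/12.
Solve (3*k + 3)·f(k+1) − (1)·f(k) = k**3 + 29*k**2/12 + 25*k/12 + 5/12.
d = 2 from the (1,0,3) case.
Match coefficients ⇒ f(k) = (4*k**2 - k - 2)/12.
Certificate R = B(k−1)f/C = (4*k**2 - k - 2)/(12*k**3 + 29*k**2 + 25*k + 5) gives s_k = 3**k*(-4*k**2 + k + 2)*factorial(k).
Δs = -3**k*(12*k**3 + 29*k**2 + 25*k + 5)*factorial(k), as required.
Sum = s_(8) − s_(1); s_(8) = -65076721920, s_(1) = -3 ⇒ -65076721917.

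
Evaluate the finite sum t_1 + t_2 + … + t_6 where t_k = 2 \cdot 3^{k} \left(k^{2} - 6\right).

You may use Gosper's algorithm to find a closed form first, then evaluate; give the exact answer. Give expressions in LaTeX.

Σ = 54690

Step 1: r(k) = 3*((k + 1)**2 - 6)/(k**2 - 6).
Factor: A=3; B=1; C=k**2 - 6.
Key eq: (3)·f(k+1) = (1)·f(k) + (k**2 - 6).
d = 2 from the (0,0,2) case.
Coefficient equations give f(k) = (k**2 - 3*k - 3)/2.
R(k) = B(k−1)·f(k)/C(k) = (k**2 - 3*k - 3)/(2*(k**2 - 6)); s_k = R·t_k = 3**k*(k**2 - 3*k - 3).
Verify: 2*3**k*(k**2 - 6) matches t_k.
Σ_(k=1)^(6) t_k = s_(7) − s_(1) = 54675 − (-15) = 54690.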